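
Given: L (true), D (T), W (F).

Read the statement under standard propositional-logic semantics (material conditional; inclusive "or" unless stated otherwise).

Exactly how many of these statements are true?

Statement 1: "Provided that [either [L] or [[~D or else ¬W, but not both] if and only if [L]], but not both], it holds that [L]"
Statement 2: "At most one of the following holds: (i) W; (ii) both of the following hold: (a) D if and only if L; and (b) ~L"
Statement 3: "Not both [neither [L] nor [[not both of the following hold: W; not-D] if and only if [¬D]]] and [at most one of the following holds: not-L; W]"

3

Statement 1: This is (L ⊕ ((¬D ⊕ ¬W) ↔ L)) → L.

¬D = ¬T = F
¬W = ¬F = T
¬D ⊕ ¬W = F ⊕ T = T
(¬D ⊕ ¬W) ↔ L = T ↔ T = T
L ⊕ ((¬D ⊕ ¬W) ↔ L) = T ⊕ T = F
(L ⊕ ((¬D ⊕ ¬W) ↔ L)) → L = F → T = T
Thus Statement 1 is true.

Statement 2: In symbols: W ↑ ((D ↔ L) ∧ ¬L)

D ↔ L = T ↔ T = T
¬L = ¬T = F
(D ↔ L) ∧ ¬L = T ∧ F = F
W ↑ ((D ↔ L) ∧ ¬L) = F ↑ F = T
So Statement 2 is true.

Statement 3: This is (L ↓ ((W ↑ ¬D) ↔ ¬D)) ↑ (¬L ↑ W).

¬D = ¬T = F
W ↑ ¬D = F ↑ F = T
¬D = ¬T = F
(W ↑ ¬D) ↔ ¬D = T ↔ F = F
L ↓ ((W ↑ ¬D) ↔ ¬D) = T ↓ F = F
¬L = ¬T = F
¬L ↑ W = F ↑ F = T
(L ↓ ((W ↑ ¬D) ↔ ¬D)) ↑ (¬L ↑ W) = F ↑ T = T
Hence Statement 3 is true.

3 of the 3 statements are true.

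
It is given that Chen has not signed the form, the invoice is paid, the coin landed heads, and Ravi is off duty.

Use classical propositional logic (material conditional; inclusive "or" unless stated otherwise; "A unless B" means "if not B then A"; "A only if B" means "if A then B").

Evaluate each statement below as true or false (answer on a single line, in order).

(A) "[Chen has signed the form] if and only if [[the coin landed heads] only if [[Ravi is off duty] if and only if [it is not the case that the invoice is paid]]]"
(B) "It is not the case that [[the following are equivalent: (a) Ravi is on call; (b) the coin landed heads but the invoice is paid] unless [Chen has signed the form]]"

Let P = "Chen has signed the form" (False), R = "the coin landed heads" (True), S = "Ravi is on call" (False), Q = "the invoice is paid" (True).

(A): Parsed as P iff (R -> (not S iff not Q))

not S = not False = True
not Q = not True = False
not S iff not Q = True iff False = False
R -> (not S iff not Q) = True -> False = False
P iff (R -> (not S iff not Q)) = False iff False = True
So (A) is true.

(B): Parsed as not ((S iff (R and Q)) or P)

R and Q = True and True = True
S iff (R and Q) = False iff True = False
(S iff (R and Q)) or P = False or False = False
not ((S iff (R and Q)) or P) = not False = True
So (B) is true.

(A) T / (B) T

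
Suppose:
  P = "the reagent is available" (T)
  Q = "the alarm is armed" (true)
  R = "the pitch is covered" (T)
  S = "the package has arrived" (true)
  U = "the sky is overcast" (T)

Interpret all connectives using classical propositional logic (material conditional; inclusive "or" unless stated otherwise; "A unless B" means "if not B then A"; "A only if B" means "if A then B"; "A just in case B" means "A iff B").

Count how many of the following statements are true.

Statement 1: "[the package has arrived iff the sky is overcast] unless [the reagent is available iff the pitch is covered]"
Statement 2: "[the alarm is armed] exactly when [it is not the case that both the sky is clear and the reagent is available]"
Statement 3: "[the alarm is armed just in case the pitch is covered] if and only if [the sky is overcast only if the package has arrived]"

3

Statement 1: Formalization: (S <-> U) | (P <-> R)

S <-> U = T <-> T = T
P <-> R = T <-> T = T
(S <-> U) | (P <-> R) = T | T = T
Thus Statement 1 is true.

Statement 2: Formalization: Q <-> (~U nand P)

~U = ~T = F
~U nand P = F nand T = T
Q <-> (~U nand P) = T <-> T = T
Hence Statement 2 is true.

Statement 3: This is (Q <-> R) <-> (U -> S).

Q <-> R = T <-> T = T
U -> S = T -> T = T
(Q <-> R) <-> (U -> S) = T <-> T = T
Hence Statement 3 is true.

Count: 3.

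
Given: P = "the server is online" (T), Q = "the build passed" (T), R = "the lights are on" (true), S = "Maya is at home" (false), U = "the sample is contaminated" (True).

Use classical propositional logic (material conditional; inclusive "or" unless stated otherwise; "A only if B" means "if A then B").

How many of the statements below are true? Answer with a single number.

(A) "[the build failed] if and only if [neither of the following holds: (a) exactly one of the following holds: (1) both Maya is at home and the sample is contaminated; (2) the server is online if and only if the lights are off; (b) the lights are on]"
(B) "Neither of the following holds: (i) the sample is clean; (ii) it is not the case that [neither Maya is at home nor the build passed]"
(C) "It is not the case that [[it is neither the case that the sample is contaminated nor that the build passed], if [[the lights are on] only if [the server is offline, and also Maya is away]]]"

1

(A): Formalization: not Q iff (((S and U) xor (P iff not R)) nor R)

not Q = not True = False
S and U = False and True = False
not R = not True = False
P iff not R = True iff False = False
(S and U) xor (P iff not R) = False xor False = False
((S and U) xor (P iff not R)) nor R = False nor True = False
not Q iff (((S and U) xor (P iff not R)) nor R) = False iff False = True
So (A) is true.

(B): In symbols: not U nor not (S nor Q)

not U = not True = False
S nor Q = False nor True = False
not (S nor Q) = not False = True
not U nor not (S nor Q) = False nor True = False
Hence (B) is false.

(C): Formalization: not ((R -> (not P and not S)) -> (U nor Q))

not P = not True = False
not S = not False = True
not P and not S = False and True = False
R -> (not P and not S) = True -> False = False
U nor Q = True nor True = False
(R -> (not P and not S)) -> (U nor Q) = False -> False = True
not ((R -> (not P and not S)) -> (U nor Q)) = not True = False
Hence (C) is false.

True statements: 1 ((A)).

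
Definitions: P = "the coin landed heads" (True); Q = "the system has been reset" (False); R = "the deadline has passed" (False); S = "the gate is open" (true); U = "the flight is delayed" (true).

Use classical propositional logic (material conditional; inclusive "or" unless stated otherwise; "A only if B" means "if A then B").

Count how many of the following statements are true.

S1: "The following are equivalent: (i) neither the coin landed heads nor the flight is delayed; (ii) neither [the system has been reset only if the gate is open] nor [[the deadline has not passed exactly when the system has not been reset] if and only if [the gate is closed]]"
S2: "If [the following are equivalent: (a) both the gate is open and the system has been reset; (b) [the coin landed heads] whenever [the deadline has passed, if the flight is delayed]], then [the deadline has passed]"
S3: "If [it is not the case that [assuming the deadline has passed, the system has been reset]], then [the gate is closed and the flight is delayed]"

3

S1: Formalization: (P nor U) <-> ((Q -> S) nor ((~R <-> ~Q) <-> ~S))

P nor U = T nor T = F
Q -> S = F -> T = T
~R = ~F = T
~Q = ~F = T
~R <-> ~Q = T <-> T = T
~S = ~T = F
(~R <-> ~Q) <-> ~S = T <-> F = F
(Q -> S) nor ((~R <-> ~Q) <-> ~S) = T nor F = F
(P nor U) <-> ((Q -> S) nor ((~R <-> ~Q) <-> ~S)) = F <-> F = T
Hence S1 is true.

S2: In symbols: ((S & Q) <-> ((U -> R) -> P)) -> R

S & Q = T & F = F
U -> R = T -> F = F
(U -> R) -> P = F -> T = T
(S & Q) <-> ((U -> R) -> P) = F <-> T = F
((S & Q) <-> ((U -> R) -> P)) -> R = F -> F = T
So S2 is true.

S3: Parsed as ~(R -> Q) -> (~S & U)

R -> Q = F -> F = T
~(R -> Q) = ~T = F
~S = ~T = F
~S & U = F & T = F
~(R -> Q) -> (~S & U) = F -> F = T
Thus S3 is true.

True statements: 3 (S1, S2, S3).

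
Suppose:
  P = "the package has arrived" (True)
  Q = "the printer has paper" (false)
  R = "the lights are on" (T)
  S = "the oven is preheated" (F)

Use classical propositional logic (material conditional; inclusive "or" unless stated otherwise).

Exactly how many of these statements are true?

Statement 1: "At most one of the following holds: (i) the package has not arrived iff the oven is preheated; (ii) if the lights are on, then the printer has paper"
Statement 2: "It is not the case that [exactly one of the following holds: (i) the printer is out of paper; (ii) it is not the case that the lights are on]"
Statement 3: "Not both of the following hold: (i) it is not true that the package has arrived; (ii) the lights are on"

2

Statement 1: In symbols: (~P <-> S) nand (R -> Q)

~P = ~T = F
~P <-> S = F <-> F = T
R -> Q = T -> F = F
(~P <-> S) nand (R -> Q) = T nand F = T
So Statement 1 is true.

Statement 2: Parsed as ~(~Q xor ~R)

~Q = ~F = T
~R = ~T = F
~Q xor ~R = T xor F = T
~(~Q xor ~R) = ~T = F
Hence Statement 2 is false.

Statement 3: This is ~P nand R.

~P = ~T = F
~P nand R = F nand T = T
Thus Statement 3 is true.

2 of the 3 statements are true.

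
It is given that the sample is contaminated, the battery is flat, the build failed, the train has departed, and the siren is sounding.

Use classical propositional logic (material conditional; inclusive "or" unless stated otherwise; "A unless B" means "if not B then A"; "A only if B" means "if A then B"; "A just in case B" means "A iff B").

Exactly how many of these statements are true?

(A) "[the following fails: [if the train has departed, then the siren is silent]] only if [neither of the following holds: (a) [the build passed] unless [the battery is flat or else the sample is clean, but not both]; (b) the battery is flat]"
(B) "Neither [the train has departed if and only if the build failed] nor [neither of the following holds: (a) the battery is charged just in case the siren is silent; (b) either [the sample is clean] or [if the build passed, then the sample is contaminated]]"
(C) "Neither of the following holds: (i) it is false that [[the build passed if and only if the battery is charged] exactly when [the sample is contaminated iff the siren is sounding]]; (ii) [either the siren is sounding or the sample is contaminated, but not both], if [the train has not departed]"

Let S = "the train has departed" (T), U = "the siren is sounding" (T), R = "the build passed" (F), Q = "the battery is charged" (F), P = "the sample is contaminated" (T).

(A): This is ¬(S → ¬U) → ((R ∨ (¬Q ⊕ ¬P)) ↓ ¬Q).

¬U = ¬T = F
S → ¬U = T → F = F
¬(S → ¬U) = ¬F = T
¬Q = ¬F = T
¬P = ¬T = F
¬Q ⊕ ¬P = T ⊕ F = T
R ∨ (¬Q ⊕ ¬P) = F ∨ T = T
¬Q = ¬F = T
(R ∨ (¬Q ⊕ ¬P)) ↓ ¬Q = T ↓ T = F
¬(S → ¬U) → ((R ∨ (¬Q ⊕ ¬P)) ↓ ¬Q) = T → F = F
Thus (A) is false.

(B): This is (S ↔ ¬R) ↓ ((Q ↔ ¬U) ↓ (¬P ∨ (R → P))).

¬R = ¬F = T
S ↔ ¬R = T ↔ T = T
¬U = ¬T = F
Q ↔ ¬U = F ↔ F = T
¬P = ¬T = F
R → P = F → T = T
¬P ∨ (R → P) = F ∨ T = T
(Q ↔ ¬U) ↓ (¬P ∨ (R → P)) = T ↓ T = F
(S ↔ ¬R) ↓ ((Q ↔ ¬U) ↓ (¬P ∨ (R → P))) = T ↓ F = F
Hence (B) is false.

(C): Formalization: ¬((R ↔ Q) ↔ (P ↔ U)) ↓ (¬S → (U ⊕ P))

R ↔ Q = F ↔ F = T
P ↔ U = T ↔ T = T
(R ↔ Q) ↔ (P ↔ U) = T ↔ T = T
¬((R ↔ Q) ↔ (P ↔ U)) = ¬T = F
¬S = ¬T = F
U ⊕ P = T ⊕ T = F
¬S → (U ⊕ P) = F → F = T
¬((R ↔ Q) ↔ (P ↔ U)) ↓ (¬S → (U ⊕ P)) = F ↓ T = F
Hence (C) is false.

0 of the 3 statements are true (none).

0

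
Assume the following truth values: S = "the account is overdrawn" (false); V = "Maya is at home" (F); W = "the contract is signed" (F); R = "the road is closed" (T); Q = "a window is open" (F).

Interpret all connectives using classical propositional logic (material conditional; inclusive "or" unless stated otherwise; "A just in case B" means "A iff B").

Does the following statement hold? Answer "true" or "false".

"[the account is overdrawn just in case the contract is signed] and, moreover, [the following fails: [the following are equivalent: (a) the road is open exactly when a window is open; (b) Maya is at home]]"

True.

Formalization: (S iff W) and not ((not R iff Q) iff V)

S iff W = False iff False = True
not R = not True = False
not R iff Q = False iff False = True
(not R iff Q) iff V = True iff False = False
not ((not R iff Q) iff V) = not False = True
(S iff W) and not ((not R iff Q) iff V) = True and True = True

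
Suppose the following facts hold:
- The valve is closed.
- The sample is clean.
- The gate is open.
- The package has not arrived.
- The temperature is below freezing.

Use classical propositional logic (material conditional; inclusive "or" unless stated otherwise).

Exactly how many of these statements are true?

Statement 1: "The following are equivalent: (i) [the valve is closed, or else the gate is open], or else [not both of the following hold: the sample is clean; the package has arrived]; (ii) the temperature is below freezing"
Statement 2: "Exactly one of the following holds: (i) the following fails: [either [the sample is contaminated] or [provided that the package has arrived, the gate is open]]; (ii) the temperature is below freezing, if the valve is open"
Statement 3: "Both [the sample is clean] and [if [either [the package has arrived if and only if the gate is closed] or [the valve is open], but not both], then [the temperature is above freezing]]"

Let P = "the valve is open" (F), R = "the gate is open" (T), Q = "the sample is contaminated" (F), S = "the package has arrived" (F), U = "the temperature is below freezing" (T).

Statement 1: Parsed as ((~P | R) | (~Q nand S)) <-> U

~P = ~F = T
~P | R = T | T = T
~Q = ~F = T
~Q nand S = T nand F = T
(~P | R) | (~Q nand S) = T | T = T
((~P | R) | (~Q nand S)) <-> U = T <-> T = T
Hence Statement 1 is true.

Statement 2: Formalization: ~(Q | (S -> R)) xor (P -> U)

S -> R = F -> T = T
Q | (S -> R) = F | T = T
~(Q | (S -> R)) = ~T = F
P -> U = F -> T = T
~(Q | (S -> R)) xor (P -> U) = F xor T = T
Thus Statement 2 is true.

Statement 3: This is ~Q & (((S <-> ~R) xor P) -> ~U).

~Q = ~F = T
~R = ~T = F
S <-> ~R = F <-> F = T
(S <-> ~R) xor P = T xor F = T
~U = ~T = F
((S <-> ~R) xor P) -> ~U = T -> F = F
~Q & (((S <-> ~R) xor P) -> ~U) = T & F = F
So Statement 3 is false.

2 of the 3 statements are true.

2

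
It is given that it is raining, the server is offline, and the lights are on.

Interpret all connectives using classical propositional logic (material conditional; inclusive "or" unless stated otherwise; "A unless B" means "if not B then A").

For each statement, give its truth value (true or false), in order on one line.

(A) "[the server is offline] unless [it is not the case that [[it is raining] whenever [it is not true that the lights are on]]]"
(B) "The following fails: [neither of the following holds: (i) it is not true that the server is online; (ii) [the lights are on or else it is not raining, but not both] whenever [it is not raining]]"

(A) true, (B) true

Let Q = "the server is online" (False), R = "the lights are on" (True), P = "it is raining" (True).

(A): This is not Q or not (not R -> P).

not Q = not False = True
not R = not True = False
not R -> P = False -> True = True
not (not R -> P) = not True = False
not Q or not (not R -> P) = True or False = True
So (A) is true.

(B): Parsed as not (not Q nor (not P -> (R xor not P)))

not Q = not False = True
not P = not True = False
not P = not True = False
R xor not P = True xor False = True
not P -> (R xor not P) = False -> True = True
not Q nor (not P -> (R xor not P)) = True nor True = False
not (not Q nor (not P -> (R xor not P))) = not False = True
Hence (B) is true.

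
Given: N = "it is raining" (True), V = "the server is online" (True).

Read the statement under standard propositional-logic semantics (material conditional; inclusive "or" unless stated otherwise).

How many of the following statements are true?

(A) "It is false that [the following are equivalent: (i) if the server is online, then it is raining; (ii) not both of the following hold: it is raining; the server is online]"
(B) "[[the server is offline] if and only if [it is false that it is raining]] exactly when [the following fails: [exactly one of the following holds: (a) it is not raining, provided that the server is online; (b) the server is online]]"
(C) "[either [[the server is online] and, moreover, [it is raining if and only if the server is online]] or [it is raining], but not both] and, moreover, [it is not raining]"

(A): In symbols: ¬((V → N) ↔ (N ↑ V))

V → N = T → T = T
N ↑ V = T ↑ T = F
(V → N) ↔ (N ↑ V) = T ↔ F = F
¬((V → N) ↔ (N ↑ V)) = ¬F = T
So (A) is true.

(B): This is (¬V ↔ ¬N) ↔ ¬((V → ¬N) ⊕ V).

¬V = ¬T = F
¬N = ¬T = F
¬V ↔ ¬N = F ↔ F = T
¬N = ¬T = F
V → ¬N = T → F = F
(V → ¬N) ⊕ V = F ⊕ T = T
¬((V → ¬N) ⊕ V) = ¬T = F
(¬V ↔ ¬N) ↔ ¬((V → ¬N) ⊕ V) = T ↔ F = F
Hence (B) is false.

(C): Parsed as ((V ∧ (N ↔ V)) ⊕ N) ∧ ¬N

N ↔ V = T ↔ T = T
V ∧ (N ↔ V) = T ∧ T = T
(V ∧ (N ↔ V)) ⊕ N = T ⊕ T = F
¬N = ¬T = F
((V ∧ (N ↔ V)) ⊕ N) ∧ ¬N = F ∧ F = F
So (C) is false.

Count: 1.

1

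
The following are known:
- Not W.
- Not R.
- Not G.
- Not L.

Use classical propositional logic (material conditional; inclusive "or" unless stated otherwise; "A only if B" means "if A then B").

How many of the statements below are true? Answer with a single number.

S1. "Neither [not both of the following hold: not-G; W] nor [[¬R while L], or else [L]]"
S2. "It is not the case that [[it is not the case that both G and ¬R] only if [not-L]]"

S1: In symbols: (~G nand W) nor ((~R & L) | L)

~G = ~F = T
~G nand W = T nand F = T
~R = ~F = T
~R & L = T & F = F
(~R & L) | L = F | F = F
(~G nand W) nor ((~R & L) | L) = T nor F = F
So S1 is false.

S2: Parsed as ~((G nand ~R) -> ~L)

~R = ~F = T
G nand ~R = F nand T = T
~L = ~F = T
(G nand ~R) -> ~L = T -> T = T
~((G nand ~R) -> ~L) = ~T = F
So S2 is false.

True statements: 0 (none).

0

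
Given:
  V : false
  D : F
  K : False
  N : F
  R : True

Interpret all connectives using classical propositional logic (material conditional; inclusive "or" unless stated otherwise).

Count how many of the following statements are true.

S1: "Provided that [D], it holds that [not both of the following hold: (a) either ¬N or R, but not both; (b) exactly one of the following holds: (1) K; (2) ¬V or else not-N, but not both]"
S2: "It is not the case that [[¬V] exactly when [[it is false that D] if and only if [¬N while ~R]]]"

2

S1: Parsed as D -> ((~N xor R) nand (K xor (~V xor ~N)))

~N = ~F = T
~N xor R = T xor T = F
~V = ~F = T
~N = ~F = T
~V xor ~N = T xor T = F
K xor (~V xor ~N) = F xor F = F
(~N xor R) nand (K xor (~V xor ~N)) = F nand F = T
D -> ((~N xor R) nand (K xor (~V xor ~N))) = F -> T = T
Thus S1 is true.

S2: Parsed as ~(~V <-> (~D <-> (~N & ~R)))

~V = ~F = T
~D = ~F = T
~N = ~F = T
~R = ~T = F
~N & ~R = T & F = F
~D <-> (~N & ~R) = T <-> F = F
~V <-> (~D <-> (~N & ~R)) = T <-> F = F
~(~V <-> (~D <-> (~N & ~R))) = ~F = T
Hence S2 is true.

Count: 2.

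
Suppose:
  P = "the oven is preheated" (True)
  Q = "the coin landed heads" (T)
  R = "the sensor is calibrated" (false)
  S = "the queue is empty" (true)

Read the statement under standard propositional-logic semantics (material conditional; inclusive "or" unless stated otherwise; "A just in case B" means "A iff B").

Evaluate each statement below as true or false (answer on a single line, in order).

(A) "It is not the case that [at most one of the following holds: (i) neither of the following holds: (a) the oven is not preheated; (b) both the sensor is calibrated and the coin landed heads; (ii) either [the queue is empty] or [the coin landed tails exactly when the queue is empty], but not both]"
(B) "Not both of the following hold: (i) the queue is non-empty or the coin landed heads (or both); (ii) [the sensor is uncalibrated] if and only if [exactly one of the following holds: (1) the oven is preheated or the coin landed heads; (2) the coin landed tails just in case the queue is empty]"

(A) True / (B) False

(A): Parsed as ~((~P nor (R & Q)) nand (S xor (~Q <-> S)))

~P = ~T = F
R & Q = F & T = F
~P nor (R & Q) = F nor F = T
~Q = ~T = F
~Q <-> S = F <-> T = F
S xor (~Q <-> S) = T xor F = T
(~P nor (R & Q)) nand (S xor (~Q <-> S)) = T nand T = F
~((~P nor (R & Q)) nand (S xor (~Q <-> S))) = ~F = T
Thus (A) is true.

(B): Formalization: (~S | Q) nand (~R <-> ((P | Q) xor (~Q <-> S)))

~S = ~T = F
~S | Q = F | T = T
~R = ~F = T
P | Q = T | T = T
~Q = ~T = F
~Q <-> S = F <-> T = F
(P | Q) xor (~Q <-> S) = T xor F = T
~R <-> ((P | Q) xor (~Q <-> S)) = T <-> T = T
(~S | Q) nand (~R <-> ((P | Q) xor (~Q <-> S))) = T nand T = F
Thus (B) is false.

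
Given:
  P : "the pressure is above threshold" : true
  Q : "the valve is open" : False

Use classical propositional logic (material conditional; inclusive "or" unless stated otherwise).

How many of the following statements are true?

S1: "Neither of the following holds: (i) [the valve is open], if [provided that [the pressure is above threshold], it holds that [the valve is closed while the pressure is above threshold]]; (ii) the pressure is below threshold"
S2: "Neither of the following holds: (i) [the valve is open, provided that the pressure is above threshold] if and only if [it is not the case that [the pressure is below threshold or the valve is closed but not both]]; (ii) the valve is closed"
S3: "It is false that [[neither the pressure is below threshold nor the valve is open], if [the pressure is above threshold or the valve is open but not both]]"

1

S1: In symbols: ((P -> (~Q & P)) -> Q) nor ~P

~Q = ~F = T
~Q & P = T & T = T
P -> (~Q & P) = T -> T = T
(P -> (~Q & P)) -> Q = T -> F = F
~P = ~T = F
((P -> (~Q & P)) -> Q) nor ~P = F nor F = T
Thus S1 is true.

S2: Parsed as ((P -> Q) <-> ~(~P xor ~Q)) nor ~Q

P -> Q = T -> F = F
~P = ~T = F
~Q = ~F = T
~P xor ~Q = F xor T = T
~(~P xor ~Q) = ~T = F
(P -> Q) <-> ~(~P xor ~Q) = F <-> F = T
~Q = ~F = T
((P -> Q) <-> ~(~P xor ~Q)) nor ~Q = T nor T = F
So S2 is false.

S3: Parsed as ~((P xor Q) -> (~P nor Q))

P xor Q = T xor F = T
~P = ~T = F
~P nor Q = F nor F = T
(P xor Q) -> (~P nor Q) = T -> T = T
~((P xor Q) -> (~P nor Q)) = ~T = F
Hence S3 is false.

True statements: 1.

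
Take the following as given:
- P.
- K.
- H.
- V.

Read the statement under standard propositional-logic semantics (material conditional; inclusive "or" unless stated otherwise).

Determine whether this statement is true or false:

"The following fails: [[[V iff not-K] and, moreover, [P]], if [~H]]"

false

This is ¬(¬H → ((V ↔ ¬K) ∧ P)).

¬H = ¬T = F
¬K = ¬T = F
V ↔ ¬K = T ↔ F = F
(V ↔ ¬K) ∧ P = F ∧ T = F
¬H → ((V ↔ ¬K) ∧ P) = F → F = T
¬(¬H → ((V ↔ ¬K) ∧ P)) = ¬T = F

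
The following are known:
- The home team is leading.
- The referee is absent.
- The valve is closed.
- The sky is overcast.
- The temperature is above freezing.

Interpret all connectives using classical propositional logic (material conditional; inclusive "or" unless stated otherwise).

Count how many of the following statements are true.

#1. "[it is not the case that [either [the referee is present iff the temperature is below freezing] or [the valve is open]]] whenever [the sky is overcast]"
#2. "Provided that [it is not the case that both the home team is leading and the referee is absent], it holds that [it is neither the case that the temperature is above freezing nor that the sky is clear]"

1

Let N = "the sky is overcast" (True), R = "the referee is present" (False), V = "the temperature is below freezing" (False), S = "the valve is open" (False), G = "the home team is leading" (True).

#1: Formalization: N -> not ((R iff V) or S)

R iff V = False iff False = True
(R iff V) or S = True or False = True
not ((R iff V) or S) = not True = False
N -> not ((R iff V) or S) = True -> False = False
So #1 is false.

#2: In symbols: (G nand not R) -> (not V nor not N)

not R = not False = True
G nand not R = True nand True = False
not V = not False = True
not N = not True = False
not V nor not N = True nor False = False
(G nand not R) -> (not V nor not N) = False -> False = True
Thus #2 is true.

True statements: 1.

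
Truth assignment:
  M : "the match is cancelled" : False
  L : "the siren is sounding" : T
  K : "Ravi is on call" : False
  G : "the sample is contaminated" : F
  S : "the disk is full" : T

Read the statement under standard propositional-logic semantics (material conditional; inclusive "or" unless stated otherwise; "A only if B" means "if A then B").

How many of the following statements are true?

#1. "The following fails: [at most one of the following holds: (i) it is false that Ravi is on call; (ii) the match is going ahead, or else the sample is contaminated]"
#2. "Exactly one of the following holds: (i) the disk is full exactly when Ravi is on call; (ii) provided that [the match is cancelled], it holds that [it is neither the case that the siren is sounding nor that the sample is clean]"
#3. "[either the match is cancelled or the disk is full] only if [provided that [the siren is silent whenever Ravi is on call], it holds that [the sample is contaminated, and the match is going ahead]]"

2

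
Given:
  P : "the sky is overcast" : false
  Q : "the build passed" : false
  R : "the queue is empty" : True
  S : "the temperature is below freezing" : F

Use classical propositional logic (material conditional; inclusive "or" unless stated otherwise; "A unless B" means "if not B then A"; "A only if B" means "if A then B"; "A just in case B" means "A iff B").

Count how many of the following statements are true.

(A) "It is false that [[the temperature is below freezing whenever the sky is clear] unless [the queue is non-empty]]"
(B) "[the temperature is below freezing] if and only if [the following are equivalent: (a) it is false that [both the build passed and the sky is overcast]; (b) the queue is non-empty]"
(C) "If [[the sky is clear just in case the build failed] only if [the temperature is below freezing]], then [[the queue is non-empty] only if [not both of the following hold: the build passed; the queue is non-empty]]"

3

(A): Parsed as ~((~P -> S) | ~R)

~P = ~F = T
~P -> S = T -> F = F
~R = ~T = F
(~P -> S) | ~R = F | F = F
~((~P -> S) | ~R) = ~F = T
Hence (A) is true.

(B): This is S <-> (~(Q & P) <-> ~R).

Q & P = F & F = F
~(Q & P) = ~F = T
~R = ~T = F
~(Q & P) <-> ~R = T <-> F = F
S <-> (~(Q & P) <-> ~R) = F <-> F = T
Hence (B) is true.

(C): Formalization: ((~P <-> ~Q) -> S) -> (~R -> (Q nand ~R))

~P = ~F = T
~Q = ~F = T
~P <-> ~Q = T <-> T = T
(~P <-> ~Q) -> S = T -> F = F
~R = ~T = F
~R = ~T = F
Q nand ~R = F nand F = T
~R -> (Q nand ~R) = F -> T = T
((~P <-> ~Q) -> S) -> (~R -> (Q nand ~R)) = F -> T = T
Thus (C) is true.

Count: 3.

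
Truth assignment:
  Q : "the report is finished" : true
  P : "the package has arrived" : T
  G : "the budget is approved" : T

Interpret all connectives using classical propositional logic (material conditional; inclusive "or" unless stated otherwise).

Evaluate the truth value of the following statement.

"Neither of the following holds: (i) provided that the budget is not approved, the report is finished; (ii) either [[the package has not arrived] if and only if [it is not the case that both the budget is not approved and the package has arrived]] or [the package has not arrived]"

Formalization: (¬G → Q) ↓ ((¬P ↔ (¬G ↑ P)) ∨ ¬P)

¬G = ¬T = F
¬G → Q = F → T = T
¬P = ¬T = F
¬G = ¬T = F
¬G ↑ P = F ↑ T = T
¬P ↔ (¬G ↑ P) = F ↔ T = F
¬P = ¬T = F
(¬P ↔ (¬G ↑ P)) ∨ ¬P = F ∨ F = F
(¬G → Q) ↓ ((¬P ↔ (¬G ↑ P)) ∨ ¬P) = T ↓ F = F

False.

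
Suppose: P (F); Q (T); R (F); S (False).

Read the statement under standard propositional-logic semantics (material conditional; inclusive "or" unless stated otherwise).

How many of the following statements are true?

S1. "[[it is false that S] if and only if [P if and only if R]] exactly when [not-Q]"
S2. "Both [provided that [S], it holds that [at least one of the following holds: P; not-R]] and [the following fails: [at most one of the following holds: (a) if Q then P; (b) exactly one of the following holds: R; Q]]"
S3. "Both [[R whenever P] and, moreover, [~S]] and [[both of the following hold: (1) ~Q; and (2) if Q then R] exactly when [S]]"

S1: This is (¬S ↔ (P ↔ R)) ↔ ¬Q.

¬S = ¬F = T
P ↔ R = F ↔ F = T
¬S ↔ (P ↔ R) = T ↔ T = T
¬Q = ¬T = F
(¬S ↔ (P ↔ R)) ↔ ¬Q = T ↔ F = F
So S1 is false.

S2: Formalization: (S → (P ∨ ¬R)) ∧ ¬((Q → P) ↑ (R ⊕ Q))

¬R = ¬F = T
P ∨ ¬R = F ∨ T = T
S → (P ∨ ¬R) = F → T = T
Q → P = T → F = F
R ⊕ Q = F ⊕ T = T
(Q → P) ↑ (R ⊕ Q) = F ↑ T = T
¬((Q → P) ↑ (R ⊕ Q)) = ¬T = F
(S → (P ∨ ¬R)) ∧ ¬((Q → P) ↑ (R ⊕ Q)) = T ∧ F = F
Hence S2 is false.

S3: Formalization: ((P → R) ∧ ¬S) ∧ ((¬Q ∧ (Q → R)) ↔ S)

P → R = F → F = T
¬S = ¬F = T
(P → R) ∧ ¬S = T ∧ T = T
¬Q = ¬T = F
Q → R = T → F = F
¬Q ∧ (Q → R) = F ∧ F = F
(¬Q ∧ (Q → R)) ↔ S = F ↔ F = T
((P → R) ∧ ¬S) ∧ ((¬Q ∧ (Q → R)) ↔ S) = T ∧ T = T
So S3 is true.

1 of the 3 statements is true (S3).

1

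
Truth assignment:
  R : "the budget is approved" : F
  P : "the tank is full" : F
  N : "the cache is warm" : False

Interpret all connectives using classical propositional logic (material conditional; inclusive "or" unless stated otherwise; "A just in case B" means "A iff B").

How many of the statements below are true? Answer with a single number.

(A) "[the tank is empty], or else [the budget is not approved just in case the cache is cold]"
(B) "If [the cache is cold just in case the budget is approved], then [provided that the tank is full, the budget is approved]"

2

(A): In symbols: ¬P ∨ (¬R ↔ ¬N)

¬P = ¬F = T
¬R = ¬F = T
¬N = ¬F = T
¬R ↔ ¬N = T ↔ T = T
¬P ∨ (¬R ↔ ¬N) = T ∨ T = T
So (A) is true.

(B): This is (¬N ↔ R) → (P → R).

¬N = ¬F = T
¬N ↔ R = T ↔ F = F
P → R = F → F = T
(¬N ↔ R) → (P → R) = F → T = T
So (B) is true.

True statements: 2 ((A), (B)).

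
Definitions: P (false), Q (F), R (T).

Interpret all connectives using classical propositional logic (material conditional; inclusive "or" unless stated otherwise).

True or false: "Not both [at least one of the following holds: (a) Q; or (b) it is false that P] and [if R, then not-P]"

Parsed as (Q or not P) nand (R -> not P)

not P = not False = True
Q or not P = False or True = True
not P = not False = True
R -> not P = True -> True = True
(Q or not P) nand (R -> not P) = True nand True = False

The statement is false.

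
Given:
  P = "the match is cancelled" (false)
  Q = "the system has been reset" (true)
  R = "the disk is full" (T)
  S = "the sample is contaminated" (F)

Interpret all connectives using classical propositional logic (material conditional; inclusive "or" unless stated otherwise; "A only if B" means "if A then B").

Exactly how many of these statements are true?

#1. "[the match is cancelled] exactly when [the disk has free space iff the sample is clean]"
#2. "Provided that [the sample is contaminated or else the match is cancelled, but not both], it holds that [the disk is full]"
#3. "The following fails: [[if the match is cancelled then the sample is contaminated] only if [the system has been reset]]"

#1: In symbols: P ↔ (¬R ↔ ¬S)

¬R = ¬T = F
¬S = ¬F = T
¬R ↔ ¬S = F ↔ T = F
P ↔ (¬R ↔ ¬S) = F ↔ F = T
Hence #1 is true.

#2: Formalization: (S ⊕ P) → R

S ⊕ P = F ⊕ F = F
(S ⊕ P) → R = F → T = T
So #2 is true.

#3: In symbols: ¬((P → S) → Q)

P → S = F → F = T
(P → S) → Q = T → T = T
¬((P → S) → Q) = ¬T = F
So #3 is false.

2 of the 3 statements are true.

2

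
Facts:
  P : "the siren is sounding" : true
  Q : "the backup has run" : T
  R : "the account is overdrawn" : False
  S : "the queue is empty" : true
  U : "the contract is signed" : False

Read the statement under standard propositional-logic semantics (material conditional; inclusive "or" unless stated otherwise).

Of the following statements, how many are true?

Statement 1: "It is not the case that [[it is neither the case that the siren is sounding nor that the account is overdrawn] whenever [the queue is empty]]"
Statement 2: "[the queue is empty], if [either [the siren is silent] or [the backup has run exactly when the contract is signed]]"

Statement 1: Formalization: ¬(S → (P ↓ R))

P ↓ R = T ↓ F = F
S → (P ↓ R) = T → F = F
¬(S → (P ↓ R)) = ¬F = T
So Statement 1 is true.

Statement 2: Parsed as (¬P ∨ (Q ↔ U)) → S

¬P = ¬T = F
Q ↔ U = T ↔ F = F
¬P ∨ (Q ↔ U) = F ∨ F = F
(¬P ∨ (Q ↔ U)) → S = F → T = T
So Statement 2 is true.

Count: 2.

2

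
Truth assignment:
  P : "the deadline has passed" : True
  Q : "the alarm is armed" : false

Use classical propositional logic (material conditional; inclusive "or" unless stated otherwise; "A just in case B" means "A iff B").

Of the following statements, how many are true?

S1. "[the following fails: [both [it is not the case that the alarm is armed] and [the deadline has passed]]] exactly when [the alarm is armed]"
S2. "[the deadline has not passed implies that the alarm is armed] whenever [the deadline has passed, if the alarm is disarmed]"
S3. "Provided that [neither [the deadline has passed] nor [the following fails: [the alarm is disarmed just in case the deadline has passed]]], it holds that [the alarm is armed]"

S1: Parsed as ¬(¬Q ∧ P) ↔ Q

¬Q = ¬F = T
¬Q ∧ P = T ∧ T = T
¬(¬Q ∧ P) = ¬T = F
¬(¬Q ∧ P) ↔ Q = F ↔ F = T
So S1 is true.

S2: Parsed as (¬Q → P) → (¬P → Q)

¬Q = ¬F = T
¬Q → P = T → T = T
¬P = ¬T = F
¬P → Q = F → F = T
(¬Q → P) → (¬P → Q) = T → T = T
Hence S2 is true.

S3: This is (P ↓ ¬(¬Q ↔ P)) → Q.

¬Q = ¬F = T
¬Q ↔ P = T ↔ T = T
¬(¬Q ↔ P) = ¬T = F
P ↓ ¬(¬Q ↔ P) = T ↓ F = F
(P ↓ ¬(¬Q ↔ P)) → Q = F → F = T
Thus S3 is true.

True statements: 3 (S1, S2, S3).

3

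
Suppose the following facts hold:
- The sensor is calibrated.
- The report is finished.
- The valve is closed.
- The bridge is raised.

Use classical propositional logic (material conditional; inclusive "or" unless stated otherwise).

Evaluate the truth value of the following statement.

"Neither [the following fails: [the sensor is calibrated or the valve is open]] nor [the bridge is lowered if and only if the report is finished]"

The statement is true.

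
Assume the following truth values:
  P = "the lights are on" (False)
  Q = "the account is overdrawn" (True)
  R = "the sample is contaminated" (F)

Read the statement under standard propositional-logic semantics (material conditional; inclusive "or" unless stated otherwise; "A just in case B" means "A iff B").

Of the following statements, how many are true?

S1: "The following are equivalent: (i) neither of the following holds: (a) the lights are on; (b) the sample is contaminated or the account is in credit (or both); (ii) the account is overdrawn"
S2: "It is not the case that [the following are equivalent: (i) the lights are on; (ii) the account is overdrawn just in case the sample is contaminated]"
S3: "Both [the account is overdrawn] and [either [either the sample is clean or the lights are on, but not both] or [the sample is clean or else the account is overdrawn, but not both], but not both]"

S1: Parsed as (P nor (R | ~Q)) <-> Q

~Q = ~T = F
R | ~Q = F | F = F
P nor (R | ~Q) = F nor F = T
(P nor (R | ~Q)) <-> Q = T <-> T = T
So S1 is true.

S2: In symbols: ~(P <-> (Q <-> R))

Q <-> R = T <-> F = F
P <-> (Q <-> R) = F <-> F = T
~(P <-> (Q <-> R)) = ~T = F
Thus S2 is false.

S3: Parsed as Q & ((~R xor P) xor (~R xor Q))

~R = ~F = T
~R xor P = T xor F = T
~R = ~F = T
~R xor Q = T xor T = F
(~R xor P) xor (~R xor Q) = T xor F = T
Q & ((~R xor P) xor (~R xor Q)) = T & T = T
Thus S3 is true.

True statements: 2 (S1, S3).

2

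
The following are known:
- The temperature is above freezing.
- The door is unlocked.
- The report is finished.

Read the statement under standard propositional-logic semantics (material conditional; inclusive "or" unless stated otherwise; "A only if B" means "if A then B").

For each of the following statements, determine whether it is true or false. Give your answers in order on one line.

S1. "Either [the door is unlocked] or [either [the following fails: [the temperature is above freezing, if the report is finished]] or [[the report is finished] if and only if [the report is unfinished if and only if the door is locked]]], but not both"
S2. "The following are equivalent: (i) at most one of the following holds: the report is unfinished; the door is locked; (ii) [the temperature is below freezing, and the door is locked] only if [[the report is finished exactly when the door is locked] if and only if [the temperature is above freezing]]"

Let Q = "the door is locked" (F), R = "the report is finished" (T), P = "the temperature is below freezing" (F).

S1: Parsed as ¬Q ⊕ (¬(R → ¬P) ∨ (R ↔ (¬R ↔ Q)))

¬Q = ¬F = T
¬P = ¬F = T
R → ¬P = T → T = T
¬(R → ¬P) = ¬T = F
¬R = ¬T = F
¬R ↔ Q = F ↔ F = T
R ↔ (¬R ↔ Q) = T ↔ T = T
¬(R → ¬P) ∨ (R ↔ (¬R ↔ Q)) = F ∨ T = T
¬Q ⊕ (¬(R → ¬P) ∨ (R ↔ (¬R ↔ Q))) = T ⊕ T = F
Hence S1 is false.

S2: Formalization: (¬R ↑ Q) ↔ ((P ∧ Q) → ((R ↔ Q) ↔ ¬P))

¬R = ¬T = F
¬R ↑ Q = F ↑ F = T
P ∧ Q = F ∧ F = F
R ↔ Q = T ↔ F = F
¬P = ¬F = T
(R ↔ Q) ↔ ¬P = F ↔ T = F
(P ∧ Q) → ((R ↔ Q) ↔ ¬P) = F → F = T
(¬R ↑ Q) ↔ ((P ∧ Q) → ((R ↔ Q) ↔ ¬P)) = T ↔ T = T
Thus S2 is true.

S1 False / S2 True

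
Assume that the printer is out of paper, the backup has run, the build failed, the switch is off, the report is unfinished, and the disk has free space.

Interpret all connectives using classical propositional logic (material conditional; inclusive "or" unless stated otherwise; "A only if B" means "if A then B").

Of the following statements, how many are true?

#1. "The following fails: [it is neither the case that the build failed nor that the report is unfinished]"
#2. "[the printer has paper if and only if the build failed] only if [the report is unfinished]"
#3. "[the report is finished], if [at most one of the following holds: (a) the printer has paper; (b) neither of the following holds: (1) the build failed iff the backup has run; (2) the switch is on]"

2

Let R = "the build passed" (F), U = "the report is finished" (F), P = "the printer has paper" (F), Q = "the backup has run" (T), S = "the switch is on" (F).

#1: This is ~(~R nor ~U).

~R = ~F = T
~U = ~F = T
~R nor ~U = T nor T = F
~(~R nor ~U) = ~F = T
So #1 is true.

#2: Formalization: (P <-> ~R) -> ~U

~R = ~F = T
P <-> ~R = F <-> T = F
~U = ~F = T
(P <-> ~R) -> ~U = F -> T = T
So #2 is true.

#3: This is (P nand ((~R <-> Q) nor S)) -> U.

~R = ~F = T
~R <-> Q = T <-> T = T
(~R <-> Q) nor S = T nor F = F
P nand ((~R <-> Q) nor S) = F nand F = T
(P nand ((~R <-> Q) nor S)) -> U = T -> F = F
Hence #3 is false.

True statements: 2.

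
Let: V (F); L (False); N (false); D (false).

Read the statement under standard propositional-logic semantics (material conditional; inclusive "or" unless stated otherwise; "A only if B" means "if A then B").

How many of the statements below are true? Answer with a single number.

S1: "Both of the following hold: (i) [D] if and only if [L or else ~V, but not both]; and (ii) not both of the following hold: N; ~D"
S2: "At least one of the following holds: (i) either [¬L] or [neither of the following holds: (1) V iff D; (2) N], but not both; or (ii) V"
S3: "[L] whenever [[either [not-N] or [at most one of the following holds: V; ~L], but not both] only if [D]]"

1

S1: This is (D <-> (L xor ~V)) & (N nand ~D).

~V = ~F = T
L xor ~V = F xor T = T
D <-> (L xor ~V) = F <-> T = F
~D = ~F = T
N nand ~D = F nand T = T
(D <-> (L xor ~V)) & (N nand ~D) = F & T = F
Thus S1 is false.

S2: This is (~L xor ((V <-> D) nor N)) | V.

~L = ~F = T
V <-> D = F <-> F = T
(V <-> D) nor N = T nor F = F
~L xor ((V <-> D) nor N) = T xor F = T
(~L xor ((V <-> D) nor N)) | V = T | F = T
Hence S2 is true.

S3: Formalization: ((~N xor (V nand ~L)) -> D) -> L

~N = ~F = T
~L = ~F = T
V nand ~L = F nand T = T
~N xor (V nand ~L) = T xor T = F
(~N xor (V nand ~L)) -> D = F -> F = T
((~N xor (V nand ~L)) -> D) -> L = T -> F = F
Hence S3 is false.

True statements: 1 (S2).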